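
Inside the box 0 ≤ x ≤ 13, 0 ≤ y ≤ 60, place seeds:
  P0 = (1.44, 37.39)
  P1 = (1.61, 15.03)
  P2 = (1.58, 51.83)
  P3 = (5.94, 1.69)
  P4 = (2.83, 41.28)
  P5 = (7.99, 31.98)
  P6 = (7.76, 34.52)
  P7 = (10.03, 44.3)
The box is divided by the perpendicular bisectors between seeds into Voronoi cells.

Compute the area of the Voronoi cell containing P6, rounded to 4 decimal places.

Area of P6's cell: 47.9331

1. box [0,13]×[0,60]: [(0, 0) (13, 0) (13, 60) (0, 60)]
2. ⊥bis P6·P0 via (4.6,35.955): [(0, 25.8254) (0, 0) (13, 0) (13, 54.4526)]  |A|=521.8066
3. ⊥bis P6·P1 via (4.685,24.775): [(0.17, 26.1997) (13, 22.1512) (13, 54.4526)]  |A|=207.2133
4. ⊥bis P6·P2 via (4.67,43.175): [(8.4996, 44.5422) (0.17, 26.1997) (13, 22.1512) (13, 46.149)]  |A|=188.5285
5. ⊥bis P6·P3 via (6.85,18.105): [(8.4996, 44.5422) (0.17, 26.1997) (13, 22.1512) (13, 46.149)]  |A|=188.5285
6. ⊥bis P6·P4 via (5.295,37.9): [(5.5765, 38.1053) (0.17, 26.1997) (13, 22.1512) (13, 43.5192)]  |A|=166.6312
7. ⊥bis P6·P5 via (7.875,33.25): [(5.5765, 38.1053) (3.1785, 32.8247) (13, 33.7141) (13, 43.5192)]  |A|=61.2594
8. ⊥bis P6·P7 via (8.895,39.41): [(7.7348, 39.6793) (5.5765, 38.1053) (3.1785, 32.8247) (13, 33.7141) (13, 38.4572)]  |A|=47.9331
9. canonical 5-gon: [(7.7348, 39.6793) (5.5765, 38.1053) (3.1785, 32.8247) (13, 33.7141) (13, 38.4572)]
10. shoelace: 47.9331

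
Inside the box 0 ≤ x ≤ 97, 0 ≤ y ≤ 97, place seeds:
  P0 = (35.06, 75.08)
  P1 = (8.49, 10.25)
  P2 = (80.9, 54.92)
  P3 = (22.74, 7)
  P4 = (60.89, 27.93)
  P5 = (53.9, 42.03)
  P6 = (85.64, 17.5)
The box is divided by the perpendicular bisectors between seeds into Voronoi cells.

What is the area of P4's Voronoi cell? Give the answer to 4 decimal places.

1. box [0,97]×[0,97]: [(0, 0) (97, 0) (97, 97) (0, 97)]
2. ⊥bis P4·P0 via (47.975,51.505): [(0, 25.223) (0, 0) (97, 0) (97, 78.3622)]  |A|=5023.883
3. ⊥bis P4·P1 via (34.69,19.09): [(27.5317, 40.3057) (41.1311, 0) (97, 0) (97, 78.3622)]  |A|=3847.7589
4. ⊥bis P4·P2 via (70.895,41.425): [(53.3368, 54.4424) (27.5317, 40.3057) (41.1311, 0) (97, 0) (97, 22.0711)]  |A|=2618.8367
5. ⊥bis P4·P3 via (41.815,17.465): [(53.3368, 54.4424) (28.8791, 41.0438) (51.3967, 0) (97, 0) (97, 22.0711)]  |A|=2375.9935
6. ⊥bis P4·P5 via (57.395,34.98): [(70.6949, 41.5734) (37.5919, 25.1627) (51.3967, 0) (97, 0) (97, 22.0711)]  |A|=1767.9866
7. ⊥bis P4·P6 via (73.265,22.715): [(78.7085, 35.6322) (70.6949, 41.5734) (37.5919, 25.1627) (51.3967, 0) (63.6926, 0)]  |A|=972.7212
8. canonical 5-gon: [(78.7085, 35.6322) (70.6949, 41.5734) (37.5919, 25.1627) (51.3967, 0) (63.6926, 0)]
9. shoelace: 972.7212

Area of P4's cell: 972.7212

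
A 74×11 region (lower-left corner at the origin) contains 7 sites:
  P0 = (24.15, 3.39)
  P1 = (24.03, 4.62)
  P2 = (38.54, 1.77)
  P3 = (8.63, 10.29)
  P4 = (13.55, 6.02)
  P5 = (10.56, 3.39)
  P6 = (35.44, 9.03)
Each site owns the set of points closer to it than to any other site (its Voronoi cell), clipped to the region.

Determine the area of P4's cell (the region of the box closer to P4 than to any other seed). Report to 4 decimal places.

Area of P4's cell: 67.1689

1. box [0,74]×[0,11]: [(0, 0) (74, 0) (74, 11) (0, 11)]
2. ⊥bis P4·P0 via (18.85,4.705): [(0, 0) (17.6826, 0) (20.4119, 11) (0, 11)]  |A|=209.5198
3. ⊥bis P4·P1 via (18.79,5.32): [(0, 0) (17.6826, 0) (18.542, 3.4637) (19.5488, 11) (0, 11)]  |A|=206.2675
4. ⊥bis P4·P2 via (26.045,3.895): [(0, 0) (17.6826, 0) (18.542, 3.4637) (19.5488, 11) (0, 11)]  |A|=206.2675
5. ⊥bis P4·P3 via (11.09,8.155): [(4.0124, 0) (17.6826, 0) (18.542, 3.4637) (19.5488, 11) (13.5591, 11)]  |A|=109.6241
6. ⊥bis P4·P5 via (12.055,4.705): [(10.0621, 6.9707) (16.1935, 0) (17.6826, 0) (18.542, 3.4637) (19.5488, 11) (13.5591, 11)]  |A|=67.1689
7. ⊥bis P4·P6 via (24.495,7.525): [(10.0621, 6.9707) (16.1935, 0) (17.6826, 0) (18.542, 3.4637) (19.5488, 11) (13.5591, 11)]  |A|=67.1689
8. canonical 6-gon: [(10.0621, 6.9707) (16.1935, 0) (17.6826, 0) (18.542, 3.4637) (19.5488, 11) (13.5591, 11)]
9. shoelace: 67.1689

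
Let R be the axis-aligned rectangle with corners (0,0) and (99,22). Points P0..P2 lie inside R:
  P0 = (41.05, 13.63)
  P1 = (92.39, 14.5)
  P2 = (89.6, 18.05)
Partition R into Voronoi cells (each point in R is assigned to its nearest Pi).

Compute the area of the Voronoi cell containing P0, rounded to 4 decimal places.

Area of P0's cell: 1446.8440

1. box [0,99]×[0,22]: [(0, 0) (99, 0) (99, 22) (0, 22)]
2. ⊥bis P0·P1 via (66.72,14.065): [(0, 0) (66.9583, 0) (66.5855, 22) (0, 22)]  |A|=1468.9827
3. ⊥bis P0·P2 via (65.325,15.84): [(0, 0) (66.7671, 0) (64.7642, 22) (0, 22)]  |A|=1446.844
4. canonical 4-gon: [(0, 0) (66.7671, 0) (64.7642, 22) (0, 22)]
5. shoelace: 1446.844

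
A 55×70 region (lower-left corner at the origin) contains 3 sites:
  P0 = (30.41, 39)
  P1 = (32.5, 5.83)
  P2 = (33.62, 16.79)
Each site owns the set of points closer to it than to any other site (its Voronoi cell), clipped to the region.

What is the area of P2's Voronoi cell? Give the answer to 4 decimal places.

Area of P2's cell: 845.0351

1. box [0,55]×[0,70]: [(0, 0) (55, 0) (55, 70) (0, 70)]
2. ⊥bis P2·P0 via (32.015,27.895): [(0, 23.2679) (0, 0) (55, 0) (55, 31.217)]  |A|=1498.3347
3. ⊥bis P2·P1 via (33.06,11.31): [(0, 23.2679) (0, 14.6884) (55, 9.068) (55, 31.217)]  |A|=845.0351
4. canonical 4-gon: [(0, 23.2679) (0, 14.6884) (55, 9.068) (55, 31.217)]
5. shoelace: 845.0351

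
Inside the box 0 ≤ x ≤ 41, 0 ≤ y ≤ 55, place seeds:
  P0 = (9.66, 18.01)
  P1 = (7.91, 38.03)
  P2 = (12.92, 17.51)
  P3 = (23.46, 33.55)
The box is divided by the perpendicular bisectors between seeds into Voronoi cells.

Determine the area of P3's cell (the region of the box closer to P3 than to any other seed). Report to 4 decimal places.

Area of P3's cell: 870.7453

1. box [0,41]×[0,55]: [(0, 0) (41, 0) (41, 55) (0, 55)]
2. ⊥bis P3·P0 via (16.56,25.78): [(0, 40.4858) (41, 4.0765) (41, 55) (0, 55)]  |A|=1341.4725
3. ⊥bis P3·P1 via (15.685,35.79): [(13.5669, 28.438) (41, 4.0765) (41, 55) (21.2195, 55)]  |A|=961.2007
4. ⊥bis P3·P2 via (18.19,25.53): [(13.5983, 28.5472) (41, 10.5414) (41, 55) (21.2195, 55)]  |A|=870.7453
5. canonical 4-gon: [(13.5983, 28.5472) (41, 10.5414) (41, 55) (21.2195, 55)]
6. shoelace: 870.7453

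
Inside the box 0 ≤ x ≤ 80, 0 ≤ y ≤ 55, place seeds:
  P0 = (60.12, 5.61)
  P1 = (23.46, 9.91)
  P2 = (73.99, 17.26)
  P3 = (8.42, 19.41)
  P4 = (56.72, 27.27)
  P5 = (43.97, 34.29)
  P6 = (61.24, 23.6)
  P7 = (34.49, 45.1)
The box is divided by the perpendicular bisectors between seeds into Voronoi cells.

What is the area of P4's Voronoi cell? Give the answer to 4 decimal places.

Area of P4's cell: 561.2842

1. box [0,80]×[0,55]: [(0, 0) (80, 0) (80, 55) (0, 55)]
2. ⊥bis P4·P0 via (58.42,16.44): [(0, 7.2697) (80, 19.8274) (80, 55) (0, 55)]  |A|=3316.113
3. ⊥bis P4·P1 via (40.09,18.59): [(42.5153, 13.9434) (80, 19.8274) (80, 55) (21.0859, 55)]  |A|=1868.6235
4. ⊥bis P4·P2 via (65.355,22.265): [(42.5153, 13.9434) (62.3349, 17.0545) (80, 47.5316) (80, 55) (21.0859, 55)]  |A|=1623.9249
5. ⊥bis P4·P3 via (32.57,23.34): [(30.2864, 37.3727) (42.5153, 13.9434) (62.3349, 17.0545) (80, 47.5316) (80, 55) (27.4179, 55)]  |A|=1568.1166
6. ⊥bis P4·P5 via (50.345,30.78): [(41.8144, 15.2863) (42.5153, 13.9434) (62.3349, 17.0545) (80, 47.5316) (80, 55) (63.6802, 55)]  |A|=778.1348
7. ⊥bis P4·P6 via (58.98,25.435): [(41.8144, 15.2863) (42.5153, 13.9434) (50.6915, 15.2269) (80, 51.3234) (80, 55) (63.6802, 55)]  |A|=561.2842
8. ⊥bis P4·P7 via (45.605,36.185): [(41.8144, 15.2863) (42.5153, 13.9434) (50.6915, 15.2269) (80, 51.3234) (80, 55) (63.6802, 55)]  |A|=561.2842
9. canonical 6-gon: [(41.8144, 15.2863) (42.5153, 13.9434) (50.6915, 15.2269) (80, 51.3234) (80, 55) (63.6802, 55)]
10. shoelace: 561.2842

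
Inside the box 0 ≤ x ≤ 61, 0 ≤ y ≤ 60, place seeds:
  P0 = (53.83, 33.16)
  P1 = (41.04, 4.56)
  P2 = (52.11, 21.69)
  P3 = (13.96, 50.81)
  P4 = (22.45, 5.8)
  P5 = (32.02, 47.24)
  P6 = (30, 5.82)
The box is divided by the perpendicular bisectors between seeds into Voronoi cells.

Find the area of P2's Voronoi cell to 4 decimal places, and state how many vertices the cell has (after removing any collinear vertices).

1. box [0,61]×[0,60]: [(0, 0) (61, 0) (61, 60) (0, 60)]
2. ⊥bis P2·P0 via (52.97,27.425): [(0, 35.3682) (0, 0) (61, 0) (61, 26.2209)]  |A|=1878.4657
3. ⊥bis P2·P1 via (46.575,13.125): [(15.8282, 32.9947) (61, 3.8031) (61, 26.2209)]  |A|=506.3259
4. ⊥bis P2·P3 via (33.035,36.25): [(29.0381, 31.0137) (25.6871, 26.6235) (61, 3.8031) (61, 26.2209)]  |A|=474.0095
5. ⊥bis P2·P4 via (37.28,13.745): [(29.0381, 31.0137) (28.4449, 30.2365) (32.8659, 21.9843) (61, 3.8031) (61, 26.2209)]  |A|=454.6439
6. ⊥bis P2·P5 via (42.065,34.465): [(36.2923, 29.9259) (30.8879, 25.6764) (32.8659, 21.9843) (61, 3.8031) (61, 26.2209)]  |A|=433.9891
7. ⊥bis P2·P6 via (41.055,13.755): [(36.2923, 29.9259) (31.9172, 26.4858) (37.1228, 19.2334) (61, 3.8031) (61, 26.2209)]  |A|=423.0123
8. canonical 5-gon: [(36.2923, 29.9259) (31.9172, 26.4858) (37.1228, 19.2334) (61, 3.8031) (61, 26.2209)]
9. shoelace: 423.0123

Area of P2's cell: 423.0123 (5 vertices)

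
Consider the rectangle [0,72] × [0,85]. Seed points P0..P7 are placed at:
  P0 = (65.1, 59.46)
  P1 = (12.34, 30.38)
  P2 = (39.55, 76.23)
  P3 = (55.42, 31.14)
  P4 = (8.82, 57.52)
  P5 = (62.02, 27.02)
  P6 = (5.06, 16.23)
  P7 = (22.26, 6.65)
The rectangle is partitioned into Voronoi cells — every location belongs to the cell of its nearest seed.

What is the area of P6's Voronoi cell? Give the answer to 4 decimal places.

1. box [0,72]×[0,85]: [(0, 0) (72, 0) (72, 85) (0, 85)]
2. ⊥bis P6·P0 via (35.08,37.845): [(0, 0) (62.3292, 0) (1.1275, 85) (0, 85)]  |A|=2696.9061
3. ⊥bis P6·P1 via (8.7,23.305): [(0, 27.781) (0, 0) (53.9975, 0)]  |A|=750.0533
4. ⊥bis P6·P2 via (22.305,46.23): [(0, 27.781) (0, 0) (53.9975, 0)]  |A|=750.0533
5. ⊥bis P6·P3 via (30.24,23.685): [(34.2434, 10.1633) (0, 27.781) (0, 0) (37.2524, 0)]  |A|=664.9609
6. ⊥bis P6·P4 via (6.94,36.875): [(34.2434, 10.1633) (0, 27.781) (0, 0) (37.2524, 0)]  |A|=664.9609
7. ⊥bis P6·P5 via (33.54,21.625): [(34.2434, 10.1633) (0, 27.781) (0, 0) (37.2524, 0)]  |A|=664.9609
8. ⊥bis P6·P7 via (13.66,11.44): [(17.6918, 18.6788) (0, 27.781) (0, 0) (7.2882, 0)]  |A|=313.8163
9. canonical 4-gon: [(17.6918, 18.6788) (0, 27.781) (0, 0) (7.2882, 0)]
10. shoelace: 313.8163

Area of P6's cell: 313.8163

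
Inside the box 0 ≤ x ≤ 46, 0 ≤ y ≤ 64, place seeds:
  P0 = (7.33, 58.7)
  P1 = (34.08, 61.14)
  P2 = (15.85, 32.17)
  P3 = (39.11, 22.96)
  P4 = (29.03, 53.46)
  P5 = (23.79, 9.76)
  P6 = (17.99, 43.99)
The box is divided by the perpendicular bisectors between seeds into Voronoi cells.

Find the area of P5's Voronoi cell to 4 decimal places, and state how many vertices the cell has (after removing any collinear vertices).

Area of P5's cell: 703.8962 (4 vertices)

1. box [0,46]×[0,64]: [(0, 0) (46, 0) (46, 64) (0, 64)]
2. ⊥bis P5·P0 via (15.56,34.23): [(0, 28.9967) (0, 0) (46, 0) (46, 44.4679)]  |A|=1689.6856
3. ⊥bis P5·P1 via (28.935,35.45): [(22.8254, 36.6736) (0, 28.9967) (0, 0) (46, 0) (46, 32.0324)]  |A|=1545.5914
4. ⊥bis P5·P2 via (19.82,20.965): [(0, 13.9427) (0, 0) (46, 0) (46, 30.2407)]  |A|=1016.2179
5. ⊥bis P5·P3 via (31.45,16.36): [(25.6902, 23.0449) (0, 13.9427) (0, 0) (45.5461, 0)]  |A|=703.8962
6. ⊥bis P5·P4 via (26.41,31.61): [(25.6902, 23.0449) (0, 13.9427) (0, 0) (45.5461, 0)]  |A|=703.8962
7. ⊥bis P5·P6 via (20.89,26.875): [(25.6902, 23.0449) (0, 13.9427) (0, 0) (45.5461, 0)]  |A|=703.8962
8. canonical 4-gon: [(25.6902, 23.0449) (0, 13.9427) (0, 0) (45.5461, 0)]
9. shoelace: 703.8962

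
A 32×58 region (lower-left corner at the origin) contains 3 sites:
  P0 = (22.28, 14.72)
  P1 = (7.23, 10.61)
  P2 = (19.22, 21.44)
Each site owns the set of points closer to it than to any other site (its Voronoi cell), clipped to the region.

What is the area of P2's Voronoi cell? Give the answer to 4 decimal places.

1. box [0,32]×[0,58]: [(0, 0) (32, 0) (32, 58) (0, 58)]
2. ⊥bis P2·P0 via (20.75,18.08): [(0, 8.6313) (32, 23.2028) (32, 58) (0, 58)]  |A|=1346.6543
3. ⊥bis P2·P1 via (13.225,16.025): [(0, 30.6665) (14.1028, 15.0532) (32, 23.2028) (32, 58) (0, 58)]  |A|=1191.2752
4. canonical 5-gon: [(0, 30.6665) (14.1028, 15.0532) (32, 23.2028) (32, 58) (0, 58)]
5. shoelace: 1191.2752

Area of P2's cell: 1191.2752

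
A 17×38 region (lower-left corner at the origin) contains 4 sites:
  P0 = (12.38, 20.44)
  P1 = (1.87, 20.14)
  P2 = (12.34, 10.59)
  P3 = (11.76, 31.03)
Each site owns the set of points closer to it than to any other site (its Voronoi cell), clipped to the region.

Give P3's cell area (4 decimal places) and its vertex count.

1. box [0,17]×[0,38]: [(0, 0) (17, 0) (17, 38) (0, 38)]
2. ⊥bis P3·P0 via (12.07,25.735): [(0, 25.0284) (17, 26.0236) (17, 38) (0, 38)]  |A|=212.0581
3. ⊥bis P3·P1 via (6.815,25.585): [(0, 31.7742) (6.9781, 25.4369) (17, 26.0236) (17, 38) (0, 38)]  |A|=188.5216
4. ⊥bis P3·P2 via (12.05,20.81): [(0, 31.7742) (6.9781, 25.4369) (17, 26.0236) (17, 38) (0, 38)]  |A|=188.5216
5. canonical 5-gon: [(0, 31.7742) (6.9781, 25.4369) (17, 26.0236) (17, 38) (0, 38)]
6. shoelace: 188.5216

Area of P3's cell: 188.5216 (5 vertices)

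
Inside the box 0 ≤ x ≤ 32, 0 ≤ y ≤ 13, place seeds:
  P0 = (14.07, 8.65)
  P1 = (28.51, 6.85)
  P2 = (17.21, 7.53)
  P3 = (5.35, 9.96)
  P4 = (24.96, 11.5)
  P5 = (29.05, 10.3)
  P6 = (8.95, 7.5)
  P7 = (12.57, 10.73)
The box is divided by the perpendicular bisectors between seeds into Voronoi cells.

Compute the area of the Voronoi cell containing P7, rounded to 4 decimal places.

1. box [0,32]×[0,13]: [(0, 0) (32, 0) (32, 13) (0, 13)]
2. ⊥bis P7·P0 via (13.32,9.69): [(0, 0.0842) (17.9099, 13) (0, 13)]  |A|=115.6599
3. ⊥bis P7·P1 via (20.54,8.79): [(0, 0.0842) (17.9099, 13) (0, 13)]  |A|=115.6599
4. ⊥bis P7·P2 via (14.89,9.13): [(0, 0.0842) (17.2118, 12.4966) (17.559, 13) (0, 13)]  |A|=115.5715
5. ⊥bis P7·P3 via (8.96,10.345): [(9.3362, 6.8171) (17.2118, 12.4966) (17.559, 13) (8.6768, 13)]  |A|=28.4551
6. ⊥bis P7·P4 via (18.765,11.115): [(9.3362, 6.8171) (17.2118, 12.4966) (17.559, 13) (8.6768, 13)]  |A|=28.4551
7. ⊥bis P7·P5 via (20.81,10.515): [(9.3362, 6.8171) (17.2118, 12.4966) (17.559, 13) (8.6768, 13)]  |A|=28.4551
8. ⊥bis P7·P6 via (10.76,9.115): [(8.8646, 11.2392) (11.4501, 8.3415) (17.2118, 12.4966) (17.559, 13) (8.6768, 13)]  |A|=23.4217
9. canonical 5-gon: [(8.8646, 11.2392) (11.4501, 8.3415) (17.2118, 12.4966) (17.559, 13) (8.6768, 13)]
10. shoelace: 23.4217

Area of P7's cell: 23.4217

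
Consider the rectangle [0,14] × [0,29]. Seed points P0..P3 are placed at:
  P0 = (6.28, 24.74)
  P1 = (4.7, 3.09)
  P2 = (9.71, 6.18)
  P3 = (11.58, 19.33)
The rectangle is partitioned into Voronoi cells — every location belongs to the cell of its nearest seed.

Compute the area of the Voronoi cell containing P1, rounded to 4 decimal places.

1. box [0,14]×[0,29]: [(0, 0) (14, 0) (14, 29) (0, 29)]
2. ⊥bis P1·P0 via (5.49,13.915): [(0, 14.3157) (0, 0) (14, 0) (14, 13.2939)]  |A|=193.2672
3. ⊥bis P1·P2 via (7.205,4.635): [(1.2925, 14.2213) (0, 14.3157) (0, 0) (10.0637, 0)]  |A|=80.811
4. ⊥bis P1·P3 via (8.14,11.21): [(1.3847, 14.0719) (0.9776, 14.2443) (0, 14.3157) (0, 0) (10.0637, 0)]  |A|=80.7885
5. canonical 5-gon: [(1.3847, 14.0719) (0.9776, 14.2443) (0, 14.3157) (0, 0) (10.0637, 0)]
6. shoelace: 80.7885

Area of P1's cell: 80.7885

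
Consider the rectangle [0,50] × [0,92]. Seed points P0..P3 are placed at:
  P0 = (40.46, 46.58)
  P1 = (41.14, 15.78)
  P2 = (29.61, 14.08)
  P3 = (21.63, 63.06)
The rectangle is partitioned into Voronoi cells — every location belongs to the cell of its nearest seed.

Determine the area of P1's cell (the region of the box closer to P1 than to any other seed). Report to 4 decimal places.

1. box [0,50]×[0,92]: [(0, 0) (50, 0) (50, 92) (0, 92)]
2. ⊥bis P1·P0 via (40.8,31.18): [(0, 30.2792) (0, 0) (50, 0) (50, 31.3831)]  |A|=1541.5584
3. ⊥bis P1·P2 via (35.375,14.93): [(33.0045, 31.0079) (37.5763, 0) (50, 0) (50, 31.3831)]  |A|=459.303
4. ⊥bis P1·P3 via (31.385,39.42): [(33.0045, 31.0079) (37.5763, 0) (50, 0) (50, 31.3831)]  |A|=459.303
5. canonical 4-gon: [(33.0045, 31.0079) (37.5763, 0) (50, 0) (50, 31.3831)]
6. shoelace: 459.303

Area of P1's cell: 459.3030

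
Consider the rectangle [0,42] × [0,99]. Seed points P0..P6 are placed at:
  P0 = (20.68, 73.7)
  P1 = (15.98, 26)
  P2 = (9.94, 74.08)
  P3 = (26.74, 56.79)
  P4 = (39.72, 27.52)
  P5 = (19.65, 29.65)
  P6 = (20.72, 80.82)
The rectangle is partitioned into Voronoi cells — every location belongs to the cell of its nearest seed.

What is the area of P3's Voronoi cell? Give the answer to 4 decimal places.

1. box [0,42]×[0,99]: [(0, 0) (42, 0) (42, 99) (0, 99)]
2. ⊥bis P3·P0 via (23.71,65.245): [(0, 56.7481) (0, 0) (42, 0) (42, 71.7995)]  |A|=2699.5006
3. ⊥bis P3·P1 via (21.36,41.395): [(0, 56.7481) (0, 48.8596) (42, 34.1821) (42, 71.7995)]  |A|=955.6267
4. ⊥bis P3·P2 via (18.34,65.435): [(14.8923, 62.085) (0.9422, 48.5303) (42, 34.1821) (42, 71.7995)]  |A|=888.2048
5. ⊥bis P3·P4 via (33.23,42.155): [(14.8923, 62.085) (0.9422, 48.5303) (27.0401, 39.41) (42, 46.0441) (42, 71.7995)]  |A|=799.4769
6. ⊥bis P3·P5 via (23.195,43.22): [(14.8923, 62.085) (1.3502, 48.9267) (31.0212, 41.1755) (42, 46.0441) (42, 71.7995)]  |A|=750.8227
7. ⊥bis P3·P6 via (23.73,68.805): [(14.8923, 62.085) (1.3502, 48.9267) (31.0212, 41.1755) (42, 46.0441) (42, 71.7995)]  |A|=750.8227
8. canonical 5-gon: [(14.8923, 62.085) (1.3502, 48.9267) (31.0212, 41.1755) (42, 46.0441) (42, 71.7995)]
9. shoelace: 750.8227

Area of P3's cell: 750.8227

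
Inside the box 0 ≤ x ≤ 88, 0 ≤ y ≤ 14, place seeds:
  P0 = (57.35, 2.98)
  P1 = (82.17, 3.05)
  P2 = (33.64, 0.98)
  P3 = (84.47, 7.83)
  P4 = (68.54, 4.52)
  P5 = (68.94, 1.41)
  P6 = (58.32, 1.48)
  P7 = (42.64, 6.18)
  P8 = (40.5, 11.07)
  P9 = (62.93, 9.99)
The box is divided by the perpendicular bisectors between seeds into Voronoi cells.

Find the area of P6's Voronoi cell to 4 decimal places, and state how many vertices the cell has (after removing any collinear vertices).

1. box [0,88]×[0,14]: [(0, 0) (88, 0) (88, 14) (0, 14)]
2. ⊥bis P6·P0 via (57.835,2.23): [(54.3865, 0) (88, 0) (88, 14) (76.036, 14)]  |A|=319.042
3. ⊥bis P6·P1 via (70.245,2.265): [(69.7405, 9.9289) (54.3865, 0) (70.3941, 0)]  |A|=79.4686
4. ⊥bis P6·P2 via (45.98,1.23): [(69.7405, 9.9289) (54.3865, 0) (70.3941, 0)]  |A|=79.4686
5. ⊥bis P6·P3 via (71.395,4.655): [(69.7405, 9.9289) (54.3865, 0) (70.3941, 0)]  |A|=79.4686
6. ⊥bis P6·P4 via (63.43,3): [(62.7195, 5.3886) (54.3865, 0) (64.3224, 0)]  |A|=26.7703
7. ⊥bis P6·P5 via (63.63,1.445): [(63.6357, 2.3085) (62.7195, 5.3886) (54.3865, 0) (63.6205, 0)]  |A|=25.9601
8. ⊥bis P6·P7 via (50.48,3.83): [(63.6357, 2.3085) (62.7195, 5.3886) (54.3865, 0) (63.6205, 0)]  |A|=25.9601
9. ⊥bis P6·P8 via (49.41,6.275): [(63.6357, 2.3085) (62.7195, 5.3886) (54.3865, 0) (63.6205, 0)]  |A|=25.9601
10. ⊥bis P6·P9 via (60.625,5.735): [(63.6357, 2.3085) (62.999, 4.449) (62.0562, 4.9597) (54.3865, 0) (63.6205, 0)]  |A|=25.5885
11. canonical 5-gon: [(63.6357, 2.3085) (62.999, 4.449) (62.0562, 4.9597) (54.3865, 0) (63.6205, 0)]
12. shoelace: 25.5885

Area of P6's cell: 25.5885 (5 vertices)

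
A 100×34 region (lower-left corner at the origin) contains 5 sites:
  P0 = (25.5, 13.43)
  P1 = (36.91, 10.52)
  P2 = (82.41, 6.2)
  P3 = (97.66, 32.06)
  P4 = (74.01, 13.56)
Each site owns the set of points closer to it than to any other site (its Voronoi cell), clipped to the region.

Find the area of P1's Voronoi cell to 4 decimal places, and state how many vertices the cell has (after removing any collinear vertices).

1. box [0,100]×[0,34]: [(0, 0) (100, 0) (100, 34) (0, 34)]
2. ⊥bis P1·P0 via (31.205,11.975): [(28.1509, 0) (100, 0) (100, 34) (36.8222, 34)]  |A|=2295.4565
3. ⊥bis P1·P2 via (59.66,8.36): [(28.1509, 0) (58.8663, 0) (62.0944, 34) (36.8222, 34)]  |A|=951.7876
4. ⊥bis P1·P3 via (67.285,21.29): [(28.1509, 0) (58.8663, 0) (62.0944, 34) (36.8222, 34)]  |A|=951.7876
5. ⊥bis P1·P4 via (55.46,12.04): [(28.1509, 0) (56.4466, 0) (53.6606, 34) (36.8222, 34)]  |A|=767.278
6. canonical 4-gon: [(28.1509, 0) (56.4466, 0) (53.6606, 34) (36.8222, 34)]
7. shoelace: 767.278

Area of P1's cell: 767.2780 (4 vertices)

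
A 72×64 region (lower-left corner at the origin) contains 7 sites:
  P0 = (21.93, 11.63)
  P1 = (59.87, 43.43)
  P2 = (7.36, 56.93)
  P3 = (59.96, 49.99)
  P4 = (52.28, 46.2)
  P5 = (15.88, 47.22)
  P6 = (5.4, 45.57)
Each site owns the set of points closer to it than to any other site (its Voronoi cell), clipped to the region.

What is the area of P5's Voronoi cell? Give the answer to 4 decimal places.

Area of P5's cell: 680.3940

1. box [0,72]×[0,64]: [(0, 0) (72, 0) (72, 64) (0, 64)]
2. ⊥bis P5·P0 via (18.905,29.425): [(0, 26.2113) (72, 38.4507) (72, 64) (0, 64)]  |A|=2280.1676
3. ⊥bis P5·P1 via (37.875,45.325): [(0, 26.2113) (36.7667, 32.4613) (39.484, 64) (0, 64)]  |A|=1317.3187
4. ⊥bis P5·P2 via (11.62,52.075): [(0, 41.8791) (0, 26.2113) (36.7667, 32.4613) (39.484, 64) (25.2106, 64)]  |A|=1038.478
5. ⊥bis P5·P3 via (37.92,48.605): [(0, 41.8791) (0, 26.2113) (36.7667, 32.4613) (38.0202, 47.0104) (36.9526, 64) (25.2106, 64)]  |A|=1016.9744
6. ⊥bis P5·P4 via (34.08,46.71): [(0, 41.8791) (0, 26.2113) (33.666, 31.9342) (34.5645, 64) (25.2106, 64)]  |A|=911.424
7. ⊥bis P5·P6 via (10.64,46.395): [(9.9732, 50.63) (13.4576, 28.499) (33.666, 31.9342) (34.5645, 64) (25.2106, 64)]  |A|=680.394
8. canonical 5-gon: [(9.9732, 50.63) (13.4576, 28.499) (33.666, 31.9342) (34.5645, 64) (25.2106, 64)]
9. shoelace: 680.394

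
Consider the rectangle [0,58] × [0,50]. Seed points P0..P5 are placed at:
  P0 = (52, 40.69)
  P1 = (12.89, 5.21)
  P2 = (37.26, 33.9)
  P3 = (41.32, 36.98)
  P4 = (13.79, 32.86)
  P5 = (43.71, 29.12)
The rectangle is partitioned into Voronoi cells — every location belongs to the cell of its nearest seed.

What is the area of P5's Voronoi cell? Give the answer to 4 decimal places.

Area of P5's cell: 734.4135

1. box [0,58]×[0,50]: [(0, 0) (58, 0) (58, 50) (0, 50)]
2. ⊥bis P5·P0 via (47.855,34.905): [(0, 0) (58, 0) (58, 27.636) (26.7876, 50) (0, 50)]  |A|=2550.9828
3. ⊥bis P5·P1 via (28.3,17.165): [(41.6165, 0) (58, 0) (58, 27.636) (26.7876, 50) (2.8268, 50)]  |A|=1439.9004
4. ⊥bis P5·P2 via (40.485,31.51): [(29.0948, 16.1404) (41.6165, 0) (58, 0) (58, 27.636) (44.6845, 37.1767)]  |A|=746.052
5. ⊥bis P5·P3 via (42.515,33.05): [(41.3677, 32.7012) (29.0948, 16.1404) (41.6165, 0) (58, 0) (58, 27.636) (48.0816, 34.7426)]  |A|=734.4135
6. ⊥bis P5·P4 via (28.75,30.99): [(41.3677, 32.7012) (29.0948, 16.1404) (41.6165, 0) (58, 0) (58, 27.636) (48.0816, 34.7426)]  |A|=734.4135
7. canonical 6-gon: [(41.3677, 32.7012) (29.0948, 16.1404) (41.6165, 0) (58, 0) (58, 27.636) (48.0816, 34.7426)]
8. shoelace: 734.4135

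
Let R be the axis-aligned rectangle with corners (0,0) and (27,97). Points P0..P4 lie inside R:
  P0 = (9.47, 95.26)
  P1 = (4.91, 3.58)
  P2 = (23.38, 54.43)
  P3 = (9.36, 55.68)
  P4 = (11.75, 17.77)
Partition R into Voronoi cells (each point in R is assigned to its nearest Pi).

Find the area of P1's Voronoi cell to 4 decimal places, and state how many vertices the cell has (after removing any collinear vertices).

Area of P1's cell: 220.9385 (4 vertices)

1. box [0,27]×[0,97]: [(0, 0) (27, 0) (27, 97) (0, 97)]
2. ⊥bis P1·P0 via (7.19,49.42): [(0, 49.7776) (0, 0) (27, 0) (27, 48.4347)]  |A|=1325.8661
3. ⊥bis P1·P2 via (14.145,29.005): [(0, 34.1428) (0, 0) (27, 0) (27, 24.3357)]  |A|=789.4606
4. ⊥bis P1·P3 via (7.135,29.63): [(14.0505, 29.0393) (0, 30.2394) (0, 0) (27, 0) (27, 24.3357)]  |A|=762.0382
5. ⊥bis P1·P4 via (8.33,10.675): [(0, 14.6903) (0, 0) (27, 0) (27, 1.6755)]  |A|=220.9385
6. canonical 4-gon: [(0, 14.6903) (0, 0) (27, 0) (27, 1.6755)]
7. shoelace: 220.9385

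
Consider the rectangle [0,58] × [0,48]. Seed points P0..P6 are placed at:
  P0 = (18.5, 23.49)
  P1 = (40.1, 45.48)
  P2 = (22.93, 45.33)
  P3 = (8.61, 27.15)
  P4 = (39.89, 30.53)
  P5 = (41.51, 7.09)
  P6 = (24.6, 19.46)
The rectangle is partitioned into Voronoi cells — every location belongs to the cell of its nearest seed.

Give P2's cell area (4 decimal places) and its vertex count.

Area of P2's cell: 298.1280 (5 vertices)

1. box [0,58]×[0,48]: [(0, 0) (58, 0) (58, 48) (0, 48)]
2. ⊥bis P2·P0 via (20.715,34.41): [(0, 38.6118) (58, 26.8472) (58, 48) (0, 48)]  |A|=885.6901
3. ⊥bis P2·P1 via (31.515,45.405): [(0, 38.6118) (31.6304, 32.1959) (31.4923, 48) (0, 48)]  |A|=397.3296
4. ⊥bis P2·P3 via (15.77,36.24): [(17.184, 35.1262) (31.6304, 32.1959) (31.4923, 48) (0.8401, 48)]  |A|=311.2589
5. ⊥bis P2·P4 via (31.41,37.93): [(17.184, 35.1262) (27.1919, 33.0962) (31.5786, 38.1232) (31.4923, 48) (0.8401, 48)]  |A|=298.128
6. ⊥bis P2·P5 via (32.22,26.21): [(17.184, 35.1262) (27.1919, 33.0962) (31.5786, 38.1232) (31.4923, 48) (0.8401, 48)]  |A|=298.128
7. ⊥bis P2·P6 via (23.765,32.395): [(17.184, 35.1262) (27.1919, 33.0962) (31.5786, 38.1232) (31.4923, 48) (0.8401, 48)]  |A|=298.128
8. canonical 5-gon: [(17.184, 35.1262) (27.1919, 33.0962) (31.5786, 38.1232) (31.4923, 48) (0.8401, 48)]
9. shoelace: 298.128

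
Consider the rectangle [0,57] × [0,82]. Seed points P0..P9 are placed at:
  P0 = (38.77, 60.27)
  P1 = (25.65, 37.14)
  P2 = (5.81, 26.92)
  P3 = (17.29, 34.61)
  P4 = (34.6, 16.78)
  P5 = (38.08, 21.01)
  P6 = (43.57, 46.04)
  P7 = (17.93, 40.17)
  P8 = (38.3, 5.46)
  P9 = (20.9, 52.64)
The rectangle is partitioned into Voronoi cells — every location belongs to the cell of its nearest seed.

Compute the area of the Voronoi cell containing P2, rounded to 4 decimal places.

1. box [0,57]×[0,82]: [(0, 0) (57, 0) (57, 82) (0, 82)]
2. ⊥bis P2·P0 via (22.29,43.595): [(0, 65.6243) (0, 0) (57, 0) (57, 9.2909)]  |A|=2135.0844
3. ⊥bis P2·P1 via (15.73,32.03): [(0, 62.5665) (0, 0) (32.2293, 0)]  |A|=1008.2383
4. ⊥bis P2·P3 via (11.55,30.765): [(0, 48.0074) (0, 0) (32.1583, 0)]  |A|=771.9172
5. ⊥bis P2·P4 via (20.205,21.85): [(19.2804, 19.2247) (0, 48.0074) (0, 0) (12.5093, 0)]  |A|=583.0442
6. ⊥bis P2·P5 via (21.945,23.965): [(19.2804, 19.2247) (0, 48.0074) (0, 0) (12.5093, 0)]  |A|=583.0442
7. ⊥bis P2·P6 via (24.69,36.48): [(19.2804, 19.2247) (0, 48.0074) (0, 0) (12.5093, 0)]  |A|=583.0442
8. ⊥bis P2·P7 via (11.87,33.545): [(19.2804, 19.2247) (6.2351, 38.6993) (0, 44.4027) (0, 0) (12.5093, 0)]  |A|=571.8063
9. ⊥bis P2·P8 via (22.055,16.19): [(13.8207, 3.7235) (19.2804, 19.2247) (6.2351, 38.6993) (0, 44.4027) (0, 0) (11.3613, 0)]  |A|=569.6691
10. ⊥bis P2·P9 via (13.355,39.78): [(13.8207, 3.7235) (19.2804, 19.2247) (6.2351, 38.6993) (0, 44.4027) (0, 0) (11.3613, 0)]  |A|=569.6691
11. canonical 6-gon: [(13.8207, 3.7235) (19.2804, 19.2247) (6.2351, 38.6993) (0, 44.4027) (0, 0) (11.3613, 0)]
12. shoelace: 569.6691

Area of P2's cell: 569.6691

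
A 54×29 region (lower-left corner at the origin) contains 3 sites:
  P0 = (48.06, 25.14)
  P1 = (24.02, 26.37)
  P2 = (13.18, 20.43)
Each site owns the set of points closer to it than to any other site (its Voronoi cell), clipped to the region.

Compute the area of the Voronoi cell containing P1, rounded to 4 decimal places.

Area of P1's cell: 347.6289

1. box [0,54]×[0,29]: [(0, 0) (54, 0) (54, 29) (0, 29)]
2. ⊥bis P1·P0 via (36.04,25.755): [(0, 0) (34.7223, 0) (36.206, 29) (0, 29)]  |A|=1028.4601
3. ⊥bis P1·P2 via (18.6,23.4): [(31.4225, 0) (34.7223, 0) (36.206, 29) (15.5314, 29)]  |A|=347.6289
4. canonical 4-gon: [(31.4225, 0) (34.7223, 0) (36.206, 29) (15.5314, 29)]
5. shoelace: 347.6289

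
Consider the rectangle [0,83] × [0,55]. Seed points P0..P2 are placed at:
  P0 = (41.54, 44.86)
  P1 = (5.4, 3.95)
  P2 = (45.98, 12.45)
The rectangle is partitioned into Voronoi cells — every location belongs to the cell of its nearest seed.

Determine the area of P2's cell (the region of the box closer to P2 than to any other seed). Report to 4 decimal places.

1. box [0,83]×[0,55]: [(0, 0) (83, 0) (83, 55) (0, 55)]
2. ⊥bis P2·P0 via (43.76,28.655): [(0, 22.6601) (0, 0) (83, 0) (83, 34.0307)]  |A|=2352.6675
3. ⊥bis P2·P1 via (25.69,8.2): [(22.029, 25.678) (27.4076, 0) (83, 0) (83, 34.0307)]  |A|=1751.1919
4. canonical 4-gon: [(22.029, 25.678) (27.4076, 0) (83, 0) (83, 34.0307)]
5. shoelace: 1751.1919

Area of P2's cell: 1751.1919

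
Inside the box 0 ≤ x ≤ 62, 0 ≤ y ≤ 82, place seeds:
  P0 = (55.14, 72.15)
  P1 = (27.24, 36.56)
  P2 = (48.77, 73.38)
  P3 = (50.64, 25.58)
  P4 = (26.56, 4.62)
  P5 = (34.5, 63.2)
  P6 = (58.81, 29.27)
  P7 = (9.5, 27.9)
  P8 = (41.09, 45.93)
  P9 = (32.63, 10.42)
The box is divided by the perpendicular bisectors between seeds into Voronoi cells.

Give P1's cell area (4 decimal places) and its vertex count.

1. box [0,62]×[0,82]: [(0, 0) (62, 0) (62, 82) (0, 82)]
2. ⊥bis P1·P0 via (41.19,54.355): [(0, 0) (62, 0) (62, 38.0415) (5.9253, 82) (0, 82)]  |A|=3851.5186
3. ⊥bis P1·P2 via (38.005,54.97): [(0, 77.1929) (0, 0) (62, 0) (62, 38.0415) (47.4522, 49.4459)]  |A|=3641.0188
4. ⊥bis P1·P3 via (38.94,31.07): [(0, 77.1929) (0, 0) (24.361, 0) (47.5329, 49.3827) (47.4522, 49.4459)]  |A|=2436.4864
5. ⊥bis P1·P4 via (26.9,20.59): [(0, 77.1929) (0, 21.1627) (33.952, 20.4399) (47.5329, 49.3827) (47.4522, 49.4459)]  |A|=1828.2605
6. ⊥bis P1·P5 via (30.87,49.88): [(0, 58.2928) (0, 21.1627) (33.952, 20.4399) (45.8506, 45.7975)]  |A|=1285.9886
7. ⊥bis P1·P6 via (43.025,32.915): [(0, 58.2928) (0, 21.1627) (33.952, 20.4399) (45.8506, 45.7975)]  |A|=1285.9886
8. ⊥bis P1·P7 via (18.37,32.23): [(6.5137, 56.5176) (24.0223, 20.6513) (33.952, 20.4399) (45.8506, 45.7975)]  |A|=738.7425
9. ⊥bis P1·P8 via (34.165,41.245): [(27.7474, 50.731) (6.5137, 56.5176) (24.0223, 20.6513) (33.952, 20.4399) (39.8036, 32.9105)]  |A|=607.1784
10. ⊥bis P1·P9 via (29.935,23.49): [(27.7474, 50.731) (6.5137, 56.5176) (23.304, 22.1227) (35.9668, 24.7337) (39.8036, 32.9105)]  |A|=575.3928
11. canonical 5-gon: [(27.7474, 50.731) (6.5137, 56.5176) (23.304, 22.1227) (35.9668, 24.7337) (39.8036, 32.9105)]
12. shoelace: 575.3928

Area of P1's cell: 575.3928 (5 vertices)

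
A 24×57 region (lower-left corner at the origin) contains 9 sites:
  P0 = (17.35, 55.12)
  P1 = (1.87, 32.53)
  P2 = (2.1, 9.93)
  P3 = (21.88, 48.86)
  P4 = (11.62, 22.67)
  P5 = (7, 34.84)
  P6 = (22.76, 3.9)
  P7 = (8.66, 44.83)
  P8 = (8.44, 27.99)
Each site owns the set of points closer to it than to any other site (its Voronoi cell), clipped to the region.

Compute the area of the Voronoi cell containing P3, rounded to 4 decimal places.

Area of P3's cell: 128.1622

1. box [0,24]×[0,57]: [(0, 0) (24, 0) (24, 57) (0, 57)]
2. ⊥bis P3·P0 via (19.615,51.99): [(0, 37.7958) (0, 0) (24, 0) (24, 55.1632)]  |A|=1115.5072
3. ⊥bis P3·P1 via (11.875,40.695): [(8.9535, 44.2749) (24, 25.8376) (24, 55.1632)]  |A|=220.6237
4. ⊥bis P3·P2 via (11.99,29.395): [(8.9535, 44.2749) (24, 25.8376) (24, 55.1632)]  |A|=220.6237
5. ⊥bis P3·P4 via (16.75,35.765): [(8.9535, 44.2749) (15.4981, 36.2554) (24, 32.9248) (24, 55.1632)]  |A|=190.4964
6. ⊥bis P3·P5 via (14.44,41.85): [(10.8572, 45.6525) (22.1762, 33.6393) (24, 32.9248) (24, 55.1632)]  |A|=153.0481
7. ⊥bis P3·P6 via (22.32,26.38): [(10.8572, 45.6525) (22.1762, 33.6393) (24, 32.9248) (24, 55.1632)]  |A|=153.0481
8. ⊥bis P3·P7 via (15.27,46.845): [(14.7703, 48.4842) (17.9179, 38.1587) (22.1762, 33.6393) (24, 32.9248) (24, 55.1632)]  |A|=128.3896
9. ⊥bis P3·P8 via (15.16,38.425): [(14.7703, 48.4842) (17.9179, 38.1587) (21.5355, 34.3193) (23.2363, 33.224) (24, 32.9248) (24, 55.1632)]  |A|=128.1622
10. canonical 6-gon: [(14.7703, 48.4842) (17.9179, 38.1587) (21.5355, 34.3193) (23.2363, 33.224) (24, 32.9248) (24, 55.1632)]
11. shoelace: 128.1622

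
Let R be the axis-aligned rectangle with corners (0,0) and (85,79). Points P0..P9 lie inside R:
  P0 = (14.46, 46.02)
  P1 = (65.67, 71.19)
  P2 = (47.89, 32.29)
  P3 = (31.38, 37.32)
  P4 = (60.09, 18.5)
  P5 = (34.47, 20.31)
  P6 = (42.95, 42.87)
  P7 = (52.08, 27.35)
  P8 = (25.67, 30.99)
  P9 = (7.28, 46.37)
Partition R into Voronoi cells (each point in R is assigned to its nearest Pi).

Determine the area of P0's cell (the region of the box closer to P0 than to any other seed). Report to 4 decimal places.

Area of P0's cell: 734.3649

1. box [0,85]×[0,79]: [(0, 0) (85, 0) (85, 79) (0, 79)]
2. ⊥bis P0·P1 via (40.065,58.605): [(0, 0) (68.8697, 0) (30.0407, 79) (0, 79)]  |A|=3906.9619
3. ⊥bis P0·P2 via (31.175,39.155): [(0, 0) (15.0937, 0) (39.5738, 59.6044) (30.0407, 79) (0, 79)]  |A|=2304.3179
4. ⊥bis P0·P3 via (22.92,41.67): [(0, 0) (1.4939, 0) (35.9415, 66.9946) (30.0407, 79) (0, 79)]  |A|=1650.0579
5. ⊥bis P0·P4 via (37.275,32.26): [(0, 0) (1.4939, 0) (35.9415, 66.9946) (30.0407, 79) (0, 79)]  |A|=1650.0579
6. ⊥bis P0·P5 via (24.465,33.165): [(0, 14.124) (14.5983, 25.4858) (35.9415, 66.9946) (30.0407, 79) (0, 79)]  |A|=1527.9274
7. ⊥bis P0·P6 via (28.705,44.445): [(0, 14.124) (14.5983, 25.4858) (29.8988, 55.2426) (32.0693, 74.8729) (30.0407, 79) (0, 79)]  |A|=1481.3715
8. ⊥bis P0·P7 via (33.27,36.685): [(0, 14.124) (14.5983, 25.4858) (29.8988, 55.2426) (32.0693, 74.8729) (30.0407, 79) (0, 79)]  |A|=1481.3715
9. ⊥bis P0·P8 via (20.065,38.505): [(0, 23.5397) (22.0563, 39.9902) (29.8988, 55.2426) (32.0693, 74.8729) (30.0407, 79) (0, 79)]  |A|=1314.032
10. ⊥bis P0·P9 via (10.87,46.195): [(10.1341, 31.0981) (22.0563, 39.9902) (29.8988, 55.2426) (32.0693, 74.8729) (30.0407, 79) (12.4691, 79)]  |A|=734.3649
11. canonical 6-gon: [(10.1341, 31.0981) (22.0563, 39.9902) (29.8988, 55.2426) (32.0693, 74.8729) (30.0407, 79) (12.4691, 79)]
12. shoelace: 734.3649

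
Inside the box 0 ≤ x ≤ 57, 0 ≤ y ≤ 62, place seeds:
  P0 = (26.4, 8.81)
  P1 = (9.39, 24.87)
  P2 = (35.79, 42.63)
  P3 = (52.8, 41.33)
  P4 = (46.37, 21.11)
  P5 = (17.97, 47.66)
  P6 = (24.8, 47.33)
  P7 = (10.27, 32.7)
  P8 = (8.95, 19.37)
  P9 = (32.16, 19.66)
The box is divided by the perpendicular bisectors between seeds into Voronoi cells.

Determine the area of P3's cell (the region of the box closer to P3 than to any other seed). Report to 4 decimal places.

1. box [0,57]×[0,62]: [(0, 0) (57, 0) (57, 62) (0, 62)]
2. ⊥bis P3·P0 via (39.6,25.07): [(0, 57.2176) (57, 10.9445) (57, 62) (0, 62)]  |A|=1591.379
3. ⊥bis P3·P1 via (31.095,33.1): [(31.7116, 31.4739) (57, 10.9445) (57, 62) (20.1368, 62)]  |A|=1208.2006
4. ⊥bis P3·P2 via (44.295,41.98): [(42.8039, 22.4691) (57, 10.9445) (57, 62) (45.825, 62)]  |A|=583.2733
5. ⊥bis P3·P4 via (49.585,31.22): [(43.6177, 33.1176) (57, 28.862) (57, 62) (45.825, 62)]  |A|=383.1112
6. ⊥bis P3·P5 via (35.385,44.495): [(43.6177, 33.1176) (57, 28.862) (57, 62) (45.825, 62)]  |A|=383.1112
7. ⊥bis P3·P6 via (38.8,44.33): [(43.6177, 33.1176) (57, 28.862) (57, 62) (45.825, 62)]  |A|=383.1112
8. ⊥bis P3·P7 via (31.535,37.015): [(43.6177, 33.1176) (57, 28.862) (57, 62) (45.825, 62)]  |A|=383.1112
9. ⊥bis P3·P8 via (30.875,30.35): [(43.6177, 33.1176) (57, 28.862) (57, 62) (45.825, 62)]  |A|=383.1112
10. ⊥bis P3·P9 via (42.48,30.495): [(43.6177, 33.1176) (57, 28.862) (57, 62) (45.825, 62)]  |A|=383.1112
11. canonical 4-gon: [(43.6177, 33.1176) (57, 28.862) (57, 62) (45.825, 62)]
12. shoelace: 383.1112

Area of P3's cell: 383.1112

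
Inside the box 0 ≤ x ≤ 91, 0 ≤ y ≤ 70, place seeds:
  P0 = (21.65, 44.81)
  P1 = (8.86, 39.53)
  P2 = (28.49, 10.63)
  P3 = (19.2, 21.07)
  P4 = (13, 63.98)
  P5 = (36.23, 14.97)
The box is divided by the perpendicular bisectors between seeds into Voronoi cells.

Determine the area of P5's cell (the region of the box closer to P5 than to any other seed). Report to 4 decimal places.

1. box [0,91]×[0,70]: [(0, 0) (91, 0) (91, 70) (0, 70)]
2. ⊥bis P5·P0 via (28.94,29.89): [(0, 15.7497) (0, 0) (91, 0) (91, 60.2129)]  |A|=3456.2995
3. ⊥bis P5·P1 via (22.545,27.25): [(21.7706, 26.387) (0, 2.1255) (0, 0) (91, 0) (91, 60.2129)]  |A|=3307.9961
4. ⊥bis P5·P2 via (32.36,12.8): [(24.1026, 27.5264) (39.5373, 0) (91, 0) (91, 60.2129)]  |A|=2722.3357
5. ⊥bis P5·P3 via (27.715,18.02): [(32.6088, 31.6826) (28.3847, 19.8896) (39.5373, 0) (91, 0) (91, 60.2129)]  |A|=2680.9568
6. ⊥bis P5·P4 via (24.615,39.475): [(32.6088, 31.6826) (28.3847, 19.8896) (39.5373, 0) (91, 0) (91, 60.2129)]  |A|=2680.9568
7. canonical 5-gon: [(32.6088, 31.6826) (28.3847, 19.8896) (39.5373, 0) (91, 0) (91, 60.2129)]
8. shoelace: 2680.9568

Area of P5's cell: 2680.9568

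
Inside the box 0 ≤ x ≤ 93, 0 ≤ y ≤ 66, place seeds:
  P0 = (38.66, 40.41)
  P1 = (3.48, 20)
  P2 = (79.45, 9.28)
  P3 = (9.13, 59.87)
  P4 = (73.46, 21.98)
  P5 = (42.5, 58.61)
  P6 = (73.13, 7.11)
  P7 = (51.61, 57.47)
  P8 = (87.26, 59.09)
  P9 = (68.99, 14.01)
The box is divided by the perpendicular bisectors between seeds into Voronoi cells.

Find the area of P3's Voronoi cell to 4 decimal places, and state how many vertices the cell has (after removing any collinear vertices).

Area of P3's cell: 621.0925 (5 vertices)

1. box [0,93]×[0,66]: [(0, 0) (93, 0) (93, 66) (0, 66)]
2. ⊥bis P3·P0 via (23.895,50.14): [(0, 13.88) (34.3466, 66) (0, 66)]  |A|=895.072
3. ⊥bis P3·P1 via (6.305,39.935): [(0, 40.8285) (16.242, 38.5268) (34.3466, 66) (0, 66)]  |A|=676.2232
4. ⊥bis P3·P2 via (44.29,34.575): [(0, 40.8285) (16.242, 38.5268) (34.3466, 66) (0, 66)]  |A|=676.2232
5. ⊥bis P3·P4 via (41.295,40.925): [(0, 40.8285) (16.242, 38.5268) (34.3466, 66) (0, 66)]  |A|=676.2232
6. ⊥bis P3·P5 via (25.815,59.24): [(0, 40.8285) (16.242, 38.5268) (25.5672, 52.6775) (26.0702, 66) (0, 66)]  |A|=621.0925
7. ⊥bis P3·P6 via (41.13,33.49): [(0, 40.8285) (16.242, 38.5268) (25.5672, 52.6775) (26.0702, 66) (0, 66)]  |A|=621.0925
8. ⊥bis P3·P7 via (30.37,58.67): [(0, 40.8285) (16.242, 38.5268) (25.5672, 52.6775) (26.0702, 66) (0, 66)]  |A|=621.0925
9. ⊥bis P3·P8 via (48.195,59.48): [(0, 40.8285) (16.242, 38.5268) (25.5672, 52.6775) (26.0702, 66) (0, 66)]  |A|=621.0925
10. ⊥bis P3·P9 via (39.06,36.94): [(0, 40.8285) (16.242, 38.5268) (25.5672, 52.6775) (26.0702, 66) (0, 66)]  |A|=621.0925
11. canonical 5-gon: [(0, 40.8285) (16.242, 38.5268) (25.5672, 52.6775) (26.0702, 66) (0, 66)]
12. shoelace: 621.0925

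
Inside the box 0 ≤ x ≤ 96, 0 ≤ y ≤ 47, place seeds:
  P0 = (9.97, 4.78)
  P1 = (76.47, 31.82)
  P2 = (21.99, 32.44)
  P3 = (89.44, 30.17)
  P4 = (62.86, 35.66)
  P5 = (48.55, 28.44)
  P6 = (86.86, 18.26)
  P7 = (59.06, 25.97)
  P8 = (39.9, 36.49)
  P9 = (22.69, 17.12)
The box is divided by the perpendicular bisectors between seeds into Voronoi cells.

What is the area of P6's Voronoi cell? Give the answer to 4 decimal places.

Area of P6's cell: 599.1234

1. box [0,96]×[0,47]: [(0, 0) (96, 0) (96, 47) (0, 47)]
2. ⊥bis P6·P0 via (48.415,11.52): [(50.4346, 0) (96, 0) (96, 47) (42.1948, 47)]  |A|=2335.2081
3. ⊥bis P6·P1 via (81.665,25.04): [(50.263, 0.979) (50.4346, 0) (96, 0) (96, 36.0238)]  |A|=846.1157
4. ⊥bis P6·P2 via (54.425,25.35): [(50.263, 0.979) (50.4346, 0) (96, 0) (96, 36.0238)]  |A|=846.1157
5. ⊥bis P6·P3 via (88.15,24.215): [(82.2549, 25.492) (50.263, 0.979) (50.4346, 0) (96, 0) (96, 22.5145)]  |A|=753.2724
6. ⊥bis P6·P4 via (74.86,26.96): [(82.2549, 25.492) (63.2235, 10.9097) (55.314, 0) (96, 0) (96, 22.5145)]  |A|=719.4596
7. ⊥bis P6·P5 via (67.705,23.35): [(82.2549, 25.492) (64.6999, 12.0409) (61.5003, 0) (96, 0) (96, 22.5145)]  |A|=678.6358
8. ⊥bis P6·P7 via (72.96,22.115): [(82.2549, 25.492) (71.6411, 17.3594) (66.8267, 0) (96, 0) (96, 22.5145)]  |A|=599.1234
9. ⊥bis P6·P8 via (63.38,27.375): [(82.2549, 25.492) (71.6411, 17.3594) (66.8267, 0) (96, 0) (96, 22.5145)]  |A|=599.1234
10. ⊥bis P6·P9 via (54.775,17.69): [(82.2549, 25.492) (71.6411, 17.3594) (66.8267, 0) (96, 0) (96, 22.5145)]  |A|=599.1234
11. canonical 5-gon: [(82.2549, 25.492) (71.6411, 17.3594) (66.8267, 0) (96, 0) (96, 22.5145)]
12. shoelace: 599.1234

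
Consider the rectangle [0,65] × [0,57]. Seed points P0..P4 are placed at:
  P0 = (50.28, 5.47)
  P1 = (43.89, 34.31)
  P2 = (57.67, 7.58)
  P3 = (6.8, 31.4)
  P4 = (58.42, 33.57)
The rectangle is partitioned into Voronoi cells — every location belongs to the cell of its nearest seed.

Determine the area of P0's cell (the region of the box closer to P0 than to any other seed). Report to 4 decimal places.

1. box [0,65]×[0,57]: [(0, 0) (65, 0) (65, 57) (0, 57)]
2. ⊥bis P0·P1 via (47.085,19.89): [(0, 9.4575) (0, 0) (65, 0) (65, 23.8594)]  |A|=1082.7987
3. ⊥bis P0·P2 via (53.975,6.525): [(49.9761, 20.5306) (0, 9.4575) (0, 0) (55.838, 0)]  |A|=809.5181
4. ⊥bis P0·P3 via (28.54,18.435): [(49.9761, 20.5306) (26.7163, 15.377) (17.546, 0) (55.838, 0)]  |A|=548.2814
5. ⊥bis P0·P4 via (54.35,19.52): [(49.9761, 20.5306) (26.7163, 15.377) (17.546, 0) (55.838, 0)]  |A|=548.2814
6. canonical 4-gon: [(49.9761, 20.5306) (26.7163, 15.377) (17.546, 0) (55.838, 0)]
7. shoelace: 548.2814

Area of P0's cell: 548.2814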